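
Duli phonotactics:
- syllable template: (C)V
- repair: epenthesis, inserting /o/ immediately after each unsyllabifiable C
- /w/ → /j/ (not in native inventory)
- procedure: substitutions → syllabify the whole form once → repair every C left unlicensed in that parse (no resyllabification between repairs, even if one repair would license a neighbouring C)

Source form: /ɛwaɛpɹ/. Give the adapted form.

ɛjaɛpoɹo

Substitution: /w/ → /j/, giving /ɛjaɛpɹ/.
Syllabifying with onset maximization leaves /p/, /ɹ/ stranded (no codas are permitted; onsets are limited to one consonant).
Inserting the epenthetic vowel yields /p/ → /po/, /ɹ/ → /ɹo/.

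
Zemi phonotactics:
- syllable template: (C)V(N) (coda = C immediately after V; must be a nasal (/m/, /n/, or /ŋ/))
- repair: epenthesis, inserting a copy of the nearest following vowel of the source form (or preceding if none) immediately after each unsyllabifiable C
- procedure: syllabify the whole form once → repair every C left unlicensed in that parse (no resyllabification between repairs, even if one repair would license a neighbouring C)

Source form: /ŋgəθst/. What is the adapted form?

ŋəgəθəsətə

The consonants /ŋ/, /θ/, /s/, /t/ cannot be parsed into a legal (C)V(N) syllable (only a nasal (/m/, /n/, or /ŋ/) is licensed in coda position; onsets are limited to one consonant).
Each unlicensed consonant becomes the onset of a new syllable: /ŋ/ → /ŋə/, /θ/ → /θə/, /s/ → /sə/, /t/ → /tə/.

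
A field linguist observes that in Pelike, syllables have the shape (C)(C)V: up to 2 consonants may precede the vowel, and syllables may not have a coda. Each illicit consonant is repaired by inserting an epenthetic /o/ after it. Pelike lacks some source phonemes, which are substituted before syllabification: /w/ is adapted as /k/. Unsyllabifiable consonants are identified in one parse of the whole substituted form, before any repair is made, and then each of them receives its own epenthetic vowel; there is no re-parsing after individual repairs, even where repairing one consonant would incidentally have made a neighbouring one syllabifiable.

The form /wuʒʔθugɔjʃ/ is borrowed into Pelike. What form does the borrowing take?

Substitution: /w/ → /k/, giving /kuʒʔθugɔjʃ/.
Syllabifying with onset maximization leaves /ʒ/, /j/, /ʃ/ stranded (no codas are permitted; onsets may contain at most 2 consonants).
Inserting the epenthetic vowel yields /ʒ/ → /ʒo/, /j/ → /jo/, /ʃ/ → /ʃo/.

kuʒoʔθugɔjoʃo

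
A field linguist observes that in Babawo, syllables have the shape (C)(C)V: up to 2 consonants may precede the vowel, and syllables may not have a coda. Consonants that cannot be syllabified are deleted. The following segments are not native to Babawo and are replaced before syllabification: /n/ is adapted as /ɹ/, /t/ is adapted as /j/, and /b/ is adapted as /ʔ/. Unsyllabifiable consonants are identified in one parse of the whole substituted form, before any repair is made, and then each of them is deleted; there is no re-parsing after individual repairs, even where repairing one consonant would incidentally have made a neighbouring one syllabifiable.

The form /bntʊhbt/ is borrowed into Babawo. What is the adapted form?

ɹjʊ

Substitution: /b/ → /ʔ/, /n/ → /ɹ/, /t/ → /j/, giving /ʔɹjʊhʔj/.
The consonants /ʔ/, /h/, /ʔ/, /j/ cannot be parsed into a legal (C)(C)V syllable (no codas are permitted; onsets may contain at most 2 consonants).
Deleting the stranded consonants removes /ʔ/, /h/, /ʔ/, /j/.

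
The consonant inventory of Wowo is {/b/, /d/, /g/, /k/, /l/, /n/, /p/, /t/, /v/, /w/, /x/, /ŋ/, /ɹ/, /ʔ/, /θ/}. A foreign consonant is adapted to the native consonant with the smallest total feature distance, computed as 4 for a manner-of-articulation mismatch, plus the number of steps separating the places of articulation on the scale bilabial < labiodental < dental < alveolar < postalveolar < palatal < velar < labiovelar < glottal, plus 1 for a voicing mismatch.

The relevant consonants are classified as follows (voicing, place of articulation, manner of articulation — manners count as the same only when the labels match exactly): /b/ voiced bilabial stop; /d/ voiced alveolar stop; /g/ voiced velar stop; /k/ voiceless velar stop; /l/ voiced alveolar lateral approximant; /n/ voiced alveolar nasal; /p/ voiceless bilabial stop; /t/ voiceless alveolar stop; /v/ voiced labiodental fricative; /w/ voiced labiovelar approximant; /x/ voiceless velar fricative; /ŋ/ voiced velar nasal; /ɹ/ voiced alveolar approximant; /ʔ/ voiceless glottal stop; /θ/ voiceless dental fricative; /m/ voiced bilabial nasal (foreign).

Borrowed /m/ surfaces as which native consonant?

/n/ is closest: same manner (nasal), place distance 3 (bilabial→alveolar), same voicing; total 3. Next closest is /b/ at distance 4.

n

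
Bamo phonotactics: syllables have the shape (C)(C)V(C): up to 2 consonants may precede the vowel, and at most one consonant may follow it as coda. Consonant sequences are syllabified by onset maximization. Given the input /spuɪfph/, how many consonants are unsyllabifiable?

Syllabifying with onset maximization leaves /p/, /h/ stranded (at most one coda consonant is licensed; onsets may contain at most 2 consonants).

2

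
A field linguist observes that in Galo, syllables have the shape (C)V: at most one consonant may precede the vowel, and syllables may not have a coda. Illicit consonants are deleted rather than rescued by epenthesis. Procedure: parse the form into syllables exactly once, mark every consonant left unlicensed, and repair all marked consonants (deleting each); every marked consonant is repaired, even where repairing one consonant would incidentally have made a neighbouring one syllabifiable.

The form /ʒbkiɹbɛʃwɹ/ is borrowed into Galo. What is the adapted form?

kibɛ

Under (C)V, the unsyllabifiable consonants are /ʒ/, /b/, /ɹ/, /ʃ/, /w/, /ɹ/ (no codas are permitted; onsets are limited to one consonant).
Deletion applies to /ʒ/, /b/, /ɹ/, /ʃ/, /w/, /ɹ/.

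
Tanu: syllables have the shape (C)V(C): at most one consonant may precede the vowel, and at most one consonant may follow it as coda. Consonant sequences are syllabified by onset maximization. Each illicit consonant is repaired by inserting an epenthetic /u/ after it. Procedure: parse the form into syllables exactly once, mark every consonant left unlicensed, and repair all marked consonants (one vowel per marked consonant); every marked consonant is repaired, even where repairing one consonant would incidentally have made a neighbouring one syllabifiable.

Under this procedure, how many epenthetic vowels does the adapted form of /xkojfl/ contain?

3

The unsyllabifiable consonants are /x/, /f/, /l/; each receives one epenthetic vowel.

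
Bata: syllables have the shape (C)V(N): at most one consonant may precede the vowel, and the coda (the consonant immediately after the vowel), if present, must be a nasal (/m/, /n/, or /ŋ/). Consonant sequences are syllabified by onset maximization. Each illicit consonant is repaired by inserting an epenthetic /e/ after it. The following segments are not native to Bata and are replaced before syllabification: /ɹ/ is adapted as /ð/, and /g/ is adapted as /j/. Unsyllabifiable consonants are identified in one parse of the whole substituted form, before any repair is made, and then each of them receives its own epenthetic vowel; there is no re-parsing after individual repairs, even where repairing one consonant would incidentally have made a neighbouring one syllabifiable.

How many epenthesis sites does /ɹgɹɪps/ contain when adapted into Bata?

4

After substitution the input is /ðjðɪps/.
The unsyllabifiable consonants are /ð/, /j/, /p/, /s/; each receives one epenthetic vowel.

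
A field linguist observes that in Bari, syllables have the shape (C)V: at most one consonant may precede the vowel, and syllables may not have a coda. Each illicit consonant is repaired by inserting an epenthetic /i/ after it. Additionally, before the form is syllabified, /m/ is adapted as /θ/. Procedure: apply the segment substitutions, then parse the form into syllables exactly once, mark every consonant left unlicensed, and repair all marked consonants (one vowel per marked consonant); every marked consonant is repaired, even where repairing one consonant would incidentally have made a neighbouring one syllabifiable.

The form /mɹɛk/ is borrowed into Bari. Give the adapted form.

θiɹɛki

Substitution: /m/ → /θ/, giving /θɹɛk/.
Syllabifying with onset maximization leaves /θ/, /k/ stranded (no codas are permitted; onsets are limited to one consonant).
Each unlicensed consonant becomes the onset of a new syllable: /θ/ → /θi/, /k/ → /ki/.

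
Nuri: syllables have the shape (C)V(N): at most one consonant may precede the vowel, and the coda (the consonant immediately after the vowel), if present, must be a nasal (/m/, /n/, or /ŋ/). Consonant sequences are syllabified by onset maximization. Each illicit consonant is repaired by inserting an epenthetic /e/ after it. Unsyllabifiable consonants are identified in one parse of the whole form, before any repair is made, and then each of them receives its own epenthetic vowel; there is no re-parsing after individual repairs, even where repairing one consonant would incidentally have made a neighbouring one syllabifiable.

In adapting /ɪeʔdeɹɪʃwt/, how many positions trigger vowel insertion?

4

The unsyllabifiable consonants are /ʔ/, /ʃ/, /w/, /t/; each receives one epenthetic vowel.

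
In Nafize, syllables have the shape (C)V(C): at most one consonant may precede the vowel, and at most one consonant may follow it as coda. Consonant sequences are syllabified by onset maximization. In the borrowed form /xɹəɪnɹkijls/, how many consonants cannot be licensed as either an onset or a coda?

4

The consonants /x/, /ɹ/, /l/, /s/ cannot be parsed into a legal (C)V(C) syllable (at most one coda consonant is licensed; onsets are limited to one consonant).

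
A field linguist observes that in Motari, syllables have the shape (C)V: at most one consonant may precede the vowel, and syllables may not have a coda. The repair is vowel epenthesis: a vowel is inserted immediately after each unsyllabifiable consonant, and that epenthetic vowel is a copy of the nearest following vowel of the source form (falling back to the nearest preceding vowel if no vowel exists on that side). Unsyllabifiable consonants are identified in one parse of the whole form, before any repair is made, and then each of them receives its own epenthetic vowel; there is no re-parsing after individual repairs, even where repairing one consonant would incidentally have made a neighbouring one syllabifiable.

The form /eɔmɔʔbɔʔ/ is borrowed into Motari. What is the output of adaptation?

The consonants /ʔ/, /ʔ/ cannot be parsed into a legal (C)V syllable (no codas are permitted; onsets are limited to one consonant).
Epenthesis after each stranded consonant: /ʔ/ → /ʔɔ/, /ʔ/ → /ʔɔ/.

eɔmɔʔɔbɔʔɔ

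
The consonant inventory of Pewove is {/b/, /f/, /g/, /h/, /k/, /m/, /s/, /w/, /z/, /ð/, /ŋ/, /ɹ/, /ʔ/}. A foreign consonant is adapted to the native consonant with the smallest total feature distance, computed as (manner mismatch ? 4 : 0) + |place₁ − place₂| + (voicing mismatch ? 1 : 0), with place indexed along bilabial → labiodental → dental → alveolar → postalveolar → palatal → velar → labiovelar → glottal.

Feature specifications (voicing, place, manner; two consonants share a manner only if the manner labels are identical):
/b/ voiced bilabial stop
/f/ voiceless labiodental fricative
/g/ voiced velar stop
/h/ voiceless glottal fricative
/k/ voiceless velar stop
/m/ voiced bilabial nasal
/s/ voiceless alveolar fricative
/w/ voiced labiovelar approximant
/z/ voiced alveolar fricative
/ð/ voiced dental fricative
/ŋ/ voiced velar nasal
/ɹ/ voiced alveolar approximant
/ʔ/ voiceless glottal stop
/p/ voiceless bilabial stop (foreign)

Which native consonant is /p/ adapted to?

/b/ is closest: same manner (stop), place distance 0 (bilabial→bilabial), voicing differs (+1); total 1. Next closest is /f/ at distance 5.

b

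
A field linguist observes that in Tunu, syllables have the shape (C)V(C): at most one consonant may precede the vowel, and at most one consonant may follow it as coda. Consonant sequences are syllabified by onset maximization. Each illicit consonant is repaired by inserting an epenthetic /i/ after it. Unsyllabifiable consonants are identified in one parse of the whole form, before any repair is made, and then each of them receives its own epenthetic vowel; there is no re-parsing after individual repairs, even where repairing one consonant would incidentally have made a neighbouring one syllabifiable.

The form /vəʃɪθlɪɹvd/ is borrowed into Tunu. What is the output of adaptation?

Under (C)V(C), the unsyllabifiable consonants are /v/, /d/ (at most one coda consonant is licensed; onsets are limited to one consonant).
Epenthesis after each stranded consonant: /v/ → /vi/, /d/ → /di/.

vəʃɪθlɪɹvidi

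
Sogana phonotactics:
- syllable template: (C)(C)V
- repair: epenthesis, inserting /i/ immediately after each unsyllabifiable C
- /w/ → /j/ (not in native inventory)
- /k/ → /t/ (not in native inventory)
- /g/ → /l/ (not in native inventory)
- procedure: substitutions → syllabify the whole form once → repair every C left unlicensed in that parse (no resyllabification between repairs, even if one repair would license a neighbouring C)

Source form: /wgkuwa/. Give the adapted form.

Substitution: /w/ → /j/, /g/ → /l/, /k/ → /t/, giving /jltuja/.
Syllabifying with onset maximization leaves /j/ stranded (no codas are permitted; onsets may contain at most 2 consonants).
Epenthesis after each stranded consonant: /j/ → /ji/.

jiltuja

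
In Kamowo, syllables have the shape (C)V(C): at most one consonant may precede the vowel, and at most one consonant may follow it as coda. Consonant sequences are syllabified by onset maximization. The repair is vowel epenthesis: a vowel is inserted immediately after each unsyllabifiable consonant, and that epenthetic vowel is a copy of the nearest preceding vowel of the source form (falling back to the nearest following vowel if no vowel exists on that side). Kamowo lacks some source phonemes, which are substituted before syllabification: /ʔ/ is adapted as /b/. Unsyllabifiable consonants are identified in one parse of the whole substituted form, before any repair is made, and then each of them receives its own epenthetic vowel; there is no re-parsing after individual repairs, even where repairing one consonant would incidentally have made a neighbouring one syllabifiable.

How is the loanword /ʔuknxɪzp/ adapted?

buknuxɪzpɪ

Substitution: /ʔ/ → /b/, giving /buknxɪzp/.
Syllabifying with onset maximization leaves /n/, /p/ stranded (at most one coda consonant is licensed; onsets are limited to one consonant).
Epenthesis after each stranded consonant: /n/ → /nu/, /p/ → /pɪ/.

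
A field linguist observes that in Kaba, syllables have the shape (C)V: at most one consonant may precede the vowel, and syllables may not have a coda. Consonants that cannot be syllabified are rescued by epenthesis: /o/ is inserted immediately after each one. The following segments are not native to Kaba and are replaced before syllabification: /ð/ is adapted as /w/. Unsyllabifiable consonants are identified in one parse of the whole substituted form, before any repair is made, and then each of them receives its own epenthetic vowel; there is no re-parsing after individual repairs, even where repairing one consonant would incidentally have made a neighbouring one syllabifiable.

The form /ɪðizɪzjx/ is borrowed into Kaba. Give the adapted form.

Substitution: /ð/ → /w/, giving /ɪwizɪzjx/.
Under (C)V, the unsyllabifiable consonants are /z/, /j/, /x/ (no codas are permitted; onsets are limited to one consonant).
Epenthesis after each stranded consonant: /z/ → /zo/, /j/ → /jo/, /x/ → /xo/.

ɪwizɪzojoxo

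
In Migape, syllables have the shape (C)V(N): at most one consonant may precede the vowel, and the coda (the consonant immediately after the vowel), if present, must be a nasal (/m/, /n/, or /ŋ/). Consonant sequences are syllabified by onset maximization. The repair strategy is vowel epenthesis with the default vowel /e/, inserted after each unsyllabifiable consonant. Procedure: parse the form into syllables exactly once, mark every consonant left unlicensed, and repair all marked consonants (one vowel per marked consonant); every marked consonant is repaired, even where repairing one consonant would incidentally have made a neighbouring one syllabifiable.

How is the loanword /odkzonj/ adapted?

odekezonje

The consonants /d/, /k/, /j/ cannot be parsed into a legal (C)V(N) syllable (only a nasal (/m/, /n/, or /ŋ/) is licensed in coda position; onsets are limited to one consonant).
Each unlicensed consonant becomes the onset of a new syllable: /d/ → /de/, /k/ → /ke/, /j/ → /je/.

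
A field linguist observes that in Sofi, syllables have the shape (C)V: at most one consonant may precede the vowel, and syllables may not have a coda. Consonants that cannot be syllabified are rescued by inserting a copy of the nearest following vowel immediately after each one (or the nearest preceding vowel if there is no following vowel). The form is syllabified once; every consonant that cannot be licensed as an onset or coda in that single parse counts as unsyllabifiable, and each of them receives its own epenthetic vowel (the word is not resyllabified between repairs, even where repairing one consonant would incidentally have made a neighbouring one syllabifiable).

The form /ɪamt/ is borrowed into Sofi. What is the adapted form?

ɪamata

Syllabifying with onset maximization leaves /m/, /t/ stranded (no codas are permitted; onsets are limited to one consonant).
Each unlicensed consonant becomes the onset of a new syllable: /m/ → /ma/, /t/ → /ta/.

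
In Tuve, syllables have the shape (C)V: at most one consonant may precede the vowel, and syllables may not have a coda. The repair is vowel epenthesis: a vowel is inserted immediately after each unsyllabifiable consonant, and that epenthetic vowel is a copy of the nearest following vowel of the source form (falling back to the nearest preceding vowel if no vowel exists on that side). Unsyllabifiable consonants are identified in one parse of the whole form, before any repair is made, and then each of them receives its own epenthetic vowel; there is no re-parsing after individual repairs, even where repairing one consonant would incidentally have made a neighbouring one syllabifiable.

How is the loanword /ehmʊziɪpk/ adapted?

Under (C)V, the unsyllabifiable consonants are /h/, /p/, /k/ (no codas are permitted; onsets are limited to one consonant).
Inserting the epenthetic vowel yields /h/ → /hʊ/, /p/ → /pɪ/, /k/ → /kɪ/.

ehʊmʊziɪpɪkɪ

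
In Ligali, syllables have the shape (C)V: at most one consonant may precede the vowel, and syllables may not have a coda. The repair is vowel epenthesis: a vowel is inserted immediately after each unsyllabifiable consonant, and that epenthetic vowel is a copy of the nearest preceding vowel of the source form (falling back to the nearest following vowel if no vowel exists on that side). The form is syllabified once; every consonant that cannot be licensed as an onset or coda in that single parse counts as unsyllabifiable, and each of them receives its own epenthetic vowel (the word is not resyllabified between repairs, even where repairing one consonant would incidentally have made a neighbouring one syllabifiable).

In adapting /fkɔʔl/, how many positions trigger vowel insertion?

3

The unsyllabifiable consonants are /f/, /ʔ/, /l/; each receives one epenthetic vowel.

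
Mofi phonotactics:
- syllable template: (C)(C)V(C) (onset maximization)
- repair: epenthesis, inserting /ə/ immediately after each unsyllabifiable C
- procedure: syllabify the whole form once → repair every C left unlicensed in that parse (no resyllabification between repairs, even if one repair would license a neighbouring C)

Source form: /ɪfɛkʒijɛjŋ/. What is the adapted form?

Under (C)(C)V(C), the unsyllabifiable consonants are /ŋ/ (at most one coda consonant is licensed; onsets may contain at most 2 consonants).
Each unlicensed consonant becomes the onset of a new syllable: /ŋ/ → /ŋə/.

ɪfɛkʒijɛjŋə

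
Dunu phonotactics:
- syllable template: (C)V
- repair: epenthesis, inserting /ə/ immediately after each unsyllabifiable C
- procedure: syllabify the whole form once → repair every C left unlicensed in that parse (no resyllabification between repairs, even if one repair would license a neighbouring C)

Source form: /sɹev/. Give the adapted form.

The consonants /s/, /v/ cannot be parsed into a legal (C)V syllable (no codas are permitted; onsets are limited to one consonant).
Each unlicensed consonant becomes the onset of a new syllable: /s/ → /sə/, /v/ → /və/.

səɹevə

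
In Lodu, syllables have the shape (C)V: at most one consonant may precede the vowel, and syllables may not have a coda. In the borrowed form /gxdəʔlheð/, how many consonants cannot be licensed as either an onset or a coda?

5

The consonants /g/, /x/, /ʔ/, /l/, /ð/ cannot be parsed into a legal (C)V syllable (no codas are permitted; onsets are limited to one consonant).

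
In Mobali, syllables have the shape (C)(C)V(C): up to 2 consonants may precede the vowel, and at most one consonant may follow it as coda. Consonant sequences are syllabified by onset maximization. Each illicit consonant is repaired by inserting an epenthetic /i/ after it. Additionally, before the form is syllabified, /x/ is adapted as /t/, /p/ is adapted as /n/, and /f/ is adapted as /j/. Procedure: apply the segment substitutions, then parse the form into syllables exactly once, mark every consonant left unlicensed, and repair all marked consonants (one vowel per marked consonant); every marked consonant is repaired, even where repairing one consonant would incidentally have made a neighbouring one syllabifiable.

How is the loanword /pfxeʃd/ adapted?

Substitution: /p/ → /n/, /f/ → /j/, /x/ → /t/, giving /njteʃd/.
Syllabifying with onset maximization leaves /n/, /d/ stranded (at most one coda consonant is licensed; onsets may contain at most 2 consonants).
Each unlicensed consonant becomes the onset of a new syllable: /n/ → /ni/, /d/ → /di/.

nijteʃdi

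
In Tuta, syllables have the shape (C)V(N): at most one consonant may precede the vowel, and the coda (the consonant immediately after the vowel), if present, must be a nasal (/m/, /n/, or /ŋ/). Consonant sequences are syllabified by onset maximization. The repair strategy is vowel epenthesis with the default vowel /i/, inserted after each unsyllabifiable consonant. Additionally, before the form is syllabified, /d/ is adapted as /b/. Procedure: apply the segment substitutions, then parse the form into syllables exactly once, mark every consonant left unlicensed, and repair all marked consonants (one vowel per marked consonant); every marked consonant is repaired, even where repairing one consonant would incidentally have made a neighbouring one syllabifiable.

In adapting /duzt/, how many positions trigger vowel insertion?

After substitution the input is /buzt/.
The unsyllabifiable consonants are /z/, /t/; each receives one epenthetic vowel.

2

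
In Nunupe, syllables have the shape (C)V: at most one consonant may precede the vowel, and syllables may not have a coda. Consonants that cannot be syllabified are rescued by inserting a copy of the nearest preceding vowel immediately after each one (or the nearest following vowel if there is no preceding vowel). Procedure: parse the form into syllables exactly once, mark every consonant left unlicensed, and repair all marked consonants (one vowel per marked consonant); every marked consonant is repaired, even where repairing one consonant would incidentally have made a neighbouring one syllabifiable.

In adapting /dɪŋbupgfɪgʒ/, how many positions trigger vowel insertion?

The unsyllabifiable consonants are /ŋ/, /p/, /g/, /g/, /ʒ/; each receives one epenthetic vowel.

5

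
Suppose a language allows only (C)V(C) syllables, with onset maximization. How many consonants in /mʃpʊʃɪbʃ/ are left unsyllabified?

The consonants /m/, /ʃ/, /ʃ/ cannot be parsed into a legal (C)V(C) syllable (at most one coda consonant is licensed; onsets are limited to one consonant).

3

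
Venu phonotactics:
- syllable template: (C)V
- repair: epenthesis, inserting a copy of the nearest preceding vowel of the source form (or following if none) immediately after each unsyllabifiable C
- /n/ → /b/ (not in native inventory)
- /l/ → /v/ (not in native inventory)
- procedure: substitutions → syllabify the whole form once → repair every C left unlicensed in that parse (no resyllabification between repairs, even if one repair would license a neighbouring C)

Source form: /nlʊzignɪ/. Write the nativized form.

Substitution: /n/ → /b/, /l/ → /v/, giving /bvʊzigbɪ/.
The consonants /b/, /g/ cannot be parsed into a legal (C)V syllable (no codas are permitted; onsets are limited to one consonant).
Inserting the epenthetic vowel yields /b/ → /bʊ/, /g/ → /gi/.

bʊvʊzigibɪ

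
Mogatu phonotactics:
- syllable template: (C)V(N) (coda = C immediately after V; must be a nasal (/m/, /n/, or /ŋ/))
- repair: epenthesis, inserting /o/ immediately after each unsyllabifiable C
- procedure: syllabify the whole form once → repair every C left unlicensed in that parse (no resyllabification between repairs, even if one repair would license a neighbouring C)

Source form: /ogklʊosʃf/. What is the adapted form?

Under (C)V(N), the unsyllabifiable consonants are /g/, /k/, /s/, /ʃ/, /f/ (only a nasal (/m/, /n/, or /ŋ/) is licensed in coda position; onsets are limited to one consonant).
Epenthesis after each stranded consonant: /g/ → /go/, /k/ → /ko/, /s/ → /so/, /ʃ/ → /ʃo/, /f/ → /fo/.

ogokolʊosoʃofo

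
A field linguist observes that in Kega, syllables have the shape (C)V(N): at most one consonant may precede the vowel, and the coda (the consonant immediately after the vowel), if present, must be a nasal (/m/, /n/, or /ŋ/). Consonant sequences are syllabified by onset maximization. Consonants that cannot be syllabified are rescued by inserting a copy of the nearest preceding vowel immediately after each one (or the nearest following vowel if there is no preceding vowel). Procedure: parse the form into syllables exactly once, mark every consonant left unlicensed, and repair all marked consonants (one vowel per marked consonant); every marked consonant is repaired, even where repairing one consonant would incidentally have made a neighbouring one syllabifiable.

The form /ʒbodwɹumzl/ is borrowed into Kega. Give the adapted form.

The consonants /ʒ/, /d/, /w/, /z/, /l/ cannot be parsed into a legal (C)V(N) syllable (only a nasal (/m/, /n/, or /ŋ/) is licensed in coda position; onsets are limited to one consonant).
Inserting the epenthetic vowel yields /ʒ/ → /ʒo/, /d/ → /do/, /w/ → /wo/, /z/ → /zu/, /l/ → /lu/.

ʒobodowoɹumzulu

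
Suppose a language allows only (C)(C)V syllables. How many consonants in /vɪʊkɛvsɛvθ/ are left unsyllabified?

Syllabifying with onset maximization leaves /v/, /θ/ stranded (no codas are permitted; onsets may contain at most 2 consonants).

2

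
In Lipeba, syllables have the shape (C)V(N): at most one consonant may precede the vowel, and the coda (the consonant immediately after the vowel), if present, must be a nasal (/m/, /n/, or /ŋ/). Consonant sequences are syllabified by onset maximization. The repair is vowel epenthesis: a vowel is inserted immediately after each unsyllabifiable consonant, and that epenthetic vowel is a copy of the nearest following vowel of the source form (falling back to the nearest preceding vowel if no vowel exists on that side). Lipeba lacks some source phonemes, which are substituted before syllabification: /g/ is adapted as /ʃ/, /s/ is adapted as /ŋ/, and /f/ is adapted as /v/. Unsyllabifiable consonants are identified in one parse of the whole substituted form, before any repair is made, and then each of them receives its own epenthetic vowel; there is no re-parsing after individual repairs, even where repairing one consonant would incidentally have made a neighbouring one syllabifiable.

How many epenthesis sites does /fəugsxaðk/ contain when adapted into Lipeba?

4

After substitution the input is /vəuʃŋxaðk/.
The unsyllabifiable consonants are /ʃ/, /ŋ/, /ð/, /k/; each receives one epenthetic vowel.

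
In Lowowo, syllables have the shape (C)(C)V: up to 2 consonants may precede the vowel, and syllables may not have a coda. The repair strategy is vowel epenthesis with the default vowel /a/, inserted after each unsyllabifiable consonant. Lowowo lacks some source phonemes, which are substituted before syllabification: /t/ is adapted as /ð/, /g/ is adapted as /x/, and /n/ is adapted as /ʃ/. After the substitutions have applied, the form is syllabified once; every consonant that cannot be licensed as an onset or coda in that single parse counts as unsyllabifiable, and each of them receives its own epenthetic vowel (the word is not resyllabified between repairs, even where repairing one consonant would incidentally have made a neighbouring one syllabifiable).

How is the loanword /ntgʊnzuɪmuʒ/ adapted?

ʃaðxʊʃzuɪmuʒa

Substitution: /n/ → /ʃ/, /t/ → /ð/, /g/ → /x/, giving /ʃðxʊʃzuɪmuʒ/.
Syllabifying with onset maximization leaves /ʃ/, /ʒ/ stranded (no codas are permitted; onsets may contain at most 2 consonants).
Epenthesis after each stranded consonant: /ʃ/ → /ʃa/, /ʒ/ → /ʒa/.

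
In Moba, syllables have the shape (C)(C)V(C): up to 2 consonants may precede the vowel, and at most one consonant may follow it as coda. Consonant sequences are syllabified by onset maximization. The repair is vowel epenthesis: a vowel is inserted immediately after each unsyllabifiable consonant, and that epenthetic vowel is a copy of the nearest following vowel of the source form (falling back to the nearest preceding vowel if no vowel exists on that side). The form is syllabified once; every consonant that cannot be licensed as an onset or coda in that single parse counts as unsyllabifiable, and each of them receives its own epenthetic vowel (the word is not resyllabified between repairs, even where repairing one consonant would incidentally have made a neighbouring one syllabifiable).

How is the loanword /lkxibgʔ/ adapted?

The consonants /l/, /g/, /ʔ/ cannot be parsed into a legal (C)(C)V(C) syllable (at most one coda consonant is licensed; onsets may contain at most 2 consonants).
Inserting the epenthetic vowel yields /l/ → /li/, /g/ → /gi/, /ʔ/ → /ʔi/.

likxibgiʔi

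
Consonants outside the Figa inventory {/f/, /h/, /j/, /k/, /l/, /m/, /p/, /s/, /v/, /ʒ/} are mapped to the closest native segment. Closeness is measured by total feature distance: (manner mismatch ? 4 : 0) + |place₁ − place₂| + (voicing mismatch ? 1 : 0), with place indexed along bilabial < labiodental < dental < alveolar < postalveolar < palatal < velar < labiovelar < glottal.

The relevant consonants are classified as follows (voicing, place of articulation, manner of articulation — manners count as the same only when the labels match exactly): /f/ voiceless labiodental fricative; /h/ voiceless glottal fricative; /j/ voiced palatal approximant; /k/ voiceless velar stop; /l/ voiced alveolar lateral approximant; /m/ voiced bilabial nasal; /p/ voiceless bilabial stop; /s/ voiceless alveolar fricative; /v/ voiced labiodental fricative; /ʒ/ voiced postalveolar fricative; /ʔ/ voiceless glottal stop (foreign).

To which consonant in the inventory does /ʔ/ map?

k

/k/ is closest: same manner (stop), place distance 2 (glottal→velar), same voicing; total 2. Next closest is /h/ at distance 4.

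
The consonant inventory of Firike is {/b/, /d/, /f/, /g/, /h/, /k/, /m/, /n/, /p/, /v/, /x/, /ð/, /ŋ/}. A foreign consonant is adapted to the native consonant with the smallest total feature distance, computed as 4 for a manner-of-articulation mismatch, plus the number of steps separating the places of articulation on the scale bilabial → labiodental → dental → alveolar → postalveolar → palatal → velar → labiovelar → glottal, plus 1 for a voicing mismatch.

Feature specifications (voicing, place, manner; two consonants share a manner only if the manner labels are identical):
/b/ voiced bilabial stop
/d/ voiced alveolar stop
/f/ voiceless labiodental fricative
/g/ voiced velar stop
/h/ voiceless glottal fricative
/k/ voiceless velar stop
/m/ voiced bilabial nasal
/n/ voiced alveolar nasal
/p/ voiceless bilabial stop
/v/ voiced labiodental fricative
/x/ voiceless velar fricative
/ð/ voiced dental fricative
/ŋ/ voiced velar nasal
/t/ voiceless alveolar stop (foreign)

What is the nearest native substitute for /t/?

/d/ is closest: same manner (stop), place distance 0 (alveolar→alveolar), voicing differs (+1); total 1. Next closest is /k/ at distance 3.

d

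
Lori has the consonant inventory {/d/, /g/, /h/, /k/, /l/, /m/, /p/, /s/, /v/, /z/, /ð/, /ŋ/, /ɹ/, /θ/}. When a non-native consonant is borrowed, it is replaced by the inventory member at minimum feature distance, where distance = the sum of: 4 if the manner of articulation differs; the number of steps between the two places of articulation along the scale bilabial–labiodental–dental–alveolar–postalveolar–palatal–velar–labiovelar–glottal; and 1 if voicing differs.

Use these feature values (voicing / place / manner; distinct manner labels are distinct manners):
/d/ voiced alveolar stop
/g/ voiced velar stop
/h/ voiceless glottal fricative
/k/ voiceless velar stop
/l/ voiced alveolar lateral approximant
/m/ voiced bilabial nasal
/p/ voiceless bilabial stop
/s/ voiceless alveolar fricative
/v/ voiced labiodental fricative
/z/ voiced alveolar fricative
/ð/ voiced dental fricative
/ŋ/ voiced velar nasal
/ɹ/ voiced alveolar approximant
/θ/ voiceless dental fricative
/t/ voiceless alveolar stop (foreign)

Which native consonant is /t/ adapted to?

/d/ is closest: same manner (stop), place distance 0 (alveolar→alveolar), voicing differs (+1); total 1. Next closest is /k/ at distance 3.

d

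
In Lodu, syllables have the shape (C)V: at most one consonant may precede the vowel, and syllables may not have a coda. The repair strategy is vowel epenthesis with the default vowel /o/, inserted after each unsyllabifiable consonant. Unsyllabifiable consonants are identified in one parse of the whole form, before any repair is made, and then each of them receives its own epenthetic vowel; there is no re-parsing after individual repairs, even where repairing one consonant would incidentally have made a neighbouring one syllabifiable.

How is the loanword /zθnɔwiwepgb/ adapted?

zoθonɔwiwepogobo

Under (C)V, the unsyllabifiable consonants are /z/, /θ/, /p/, /g/, /b/ (no codas are permitted; onsets are limited to one consonant).
Each unlicensed consonant becomes the onset of a new syllable: /z/ → /zo/, /θ/ → /θo/, /p/ → /po/, /g/ → /go/, /b/ → /bo/.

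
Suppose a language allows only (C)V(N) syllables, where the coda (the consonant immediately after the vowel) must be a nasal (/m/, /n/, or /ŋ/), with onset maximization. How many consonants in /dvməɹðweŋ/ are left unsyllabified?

4

Syllabifying with onset maximization leaves /d/, /v/, /ɹ/, /ð/ stranded (only a nasal (/m/, /n/, or /ŋ/) is licensed in coda position; onsets are limited to one consonant).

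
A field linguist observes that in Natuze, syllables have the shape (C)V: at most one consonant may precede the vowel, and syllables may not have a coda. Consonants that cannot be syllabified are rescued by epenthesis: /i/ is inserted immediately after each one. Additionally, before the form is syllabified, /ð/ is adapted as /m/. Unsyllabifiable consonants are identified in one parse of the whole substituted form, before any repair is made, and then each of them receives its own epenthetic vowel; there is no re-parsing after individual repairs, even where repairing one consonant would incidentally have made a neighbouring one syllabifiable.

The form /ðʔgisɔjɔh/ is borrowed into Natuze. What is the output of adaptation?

miʔigisɔjɔhi

Substitution: /ð/ → /m/, giving /mʔgisɔjɔh/.
Under (C)V, the unsyllabifiable consonants are /m/, /ʔ/, /h/ (no codas are permitted; onsets are limited to one consonant).
Epenthesis after each stranded consonant: /m/ → /mi/, /ʔ/ → /ʔi/, /h/ → /hi/.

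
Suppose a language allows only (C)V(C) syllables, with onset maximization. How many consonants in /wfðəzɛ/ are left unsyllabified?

The consonants /w/, /f/ cannot be parsed into a legal (C)V(C) syllable (at most one coda consonant is licensed; onsets are limited to one consonant).

2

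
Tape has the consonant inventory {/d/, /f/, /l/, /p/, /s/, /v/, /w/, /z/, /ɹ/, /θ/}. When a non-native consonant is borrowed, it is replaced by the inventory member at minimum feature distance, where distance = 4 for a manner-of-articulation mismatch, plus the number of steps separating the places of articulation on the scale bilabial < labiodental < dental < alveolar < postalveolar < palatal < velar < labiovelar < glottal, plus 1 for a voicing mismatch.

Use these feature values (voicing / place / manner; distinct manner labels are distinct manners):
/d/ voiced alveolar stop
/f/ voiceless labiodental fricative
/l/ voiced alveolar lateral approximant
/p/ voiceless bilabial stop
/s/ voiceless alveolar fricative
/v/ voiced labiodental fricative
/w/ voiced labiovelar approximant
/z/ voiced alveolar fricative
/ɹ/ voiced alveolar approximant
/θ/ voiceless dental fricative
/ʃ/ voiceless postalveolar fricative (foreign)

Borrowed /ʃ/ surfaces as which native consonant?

/s/ is closest: same manner (fricative), place distance 1 (postalveolar→alveolar), same voicing; total 1. Next closest is /z/ at distance 2.

s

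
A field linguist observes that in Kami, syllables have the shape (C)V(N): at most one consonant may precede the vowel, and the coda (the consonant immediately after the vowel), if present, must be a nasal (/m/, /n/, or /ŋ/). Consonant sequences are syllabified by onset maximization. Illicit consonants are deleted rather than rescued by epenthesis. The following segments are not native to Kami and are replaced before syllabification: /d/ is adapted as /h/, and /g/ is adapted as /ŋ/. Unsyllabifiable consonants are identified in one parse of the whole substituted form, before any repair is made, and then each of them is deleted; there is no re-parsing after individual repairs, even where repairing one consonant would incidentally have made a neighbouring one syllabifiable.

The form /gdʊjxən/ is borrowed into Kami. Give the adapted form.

hʊxən

Substitution: /g/ → /ŋ/, /d/ → /h/, giving /ŋhʊjxən/.
Syllabifying with onset maximization leaves /ŋ/, /j/ stranded (only a nasal (/m/, /n/, or /ŋ/) is licensed in coda position; onsets are limited to one consonant).
Each unlicensed consonant is deleted: /ŋ/, /j/.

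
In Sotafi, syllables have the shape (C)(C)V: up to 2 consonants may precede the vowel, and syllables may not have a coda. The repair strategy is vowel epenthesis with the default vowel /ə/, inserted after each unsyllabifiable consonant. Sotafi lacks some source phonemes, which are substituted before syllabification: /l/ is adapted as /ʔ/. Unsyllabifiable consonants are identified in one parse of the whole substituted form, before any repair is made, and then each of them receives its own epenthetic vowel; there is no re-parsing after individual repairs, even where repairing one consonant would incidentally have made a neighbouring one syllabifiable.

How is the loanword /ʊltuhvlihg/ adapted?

ʊʔtuhəvʔihəgə

Substitution: /l/ → /ʔ/, giving /ʊʔtuhvʔihg/.
The consonants /h/, /h/, /g/ cannot be parsed into a legal (C)(C)V syllable (no codas are permitted; onsets may contain at most 2 consonants).
Epenthesis after each stranded consonant: /h/ → /hə/, /h/ → /hə/, /g/ → /gə/.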